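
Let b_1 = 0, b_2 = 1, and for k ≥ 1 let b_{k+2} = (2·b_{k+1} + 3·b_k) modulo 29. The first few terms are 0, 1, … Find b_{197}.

Computing terms: b_1 = 0, b_2 = 1, b_3 = 2, b_4 = 7, b_5 = 20, b_6 = 3, b_7 = 8, b_8 = 25, b_9 = 16, b_{10} = 20, b_{11} = 1, b_{12} = 4, b_{13} = 11, b_{14} = 5, b_{15} = 14, b_{16} = 14, b_{17} = 12, b_{18} = 8, b_{19} = 23, b_{20} = 12, b_{21} = 6, b_{22} = 19, b_{23} = 27, b_{24} = 24, b_{25} = 13, b_{26} = 11, b_{27} = 3, b_{28} = 10, b_{29} = 0, b_{30} = 1.
The sequence repeats with period 28.
So b_{197} = b_{1 + ((197-1) mod 28)} = b_1 = 0.

0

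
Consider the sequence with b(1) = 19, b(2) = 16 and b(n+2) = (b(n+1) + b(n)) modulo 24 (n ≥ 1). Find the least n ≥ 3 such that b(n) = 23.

19

Computing terms: b(1) = 19,  b(2) = 16,  b(3) = 11,  b(4) = 3,  b(5) = 14,  b(6) = 17,  b(7) = 7,  b(8) = 0,  b(9) = 7,  b(10) = 7,  b(11) = 14,  b(12) = 21,  b(13) = 11,  b(14) = 8,  b(15) = 19,  b(16) = 3,  b(17) = 22,  b(18) = 1,  b(19) = 23,  b(20) = 0,  b(21) = 23,  b(22) = 23,  b(23) = 22,  b(24) = 21,  b(25) = 19,  b(26) = 16.
The sequence repeats with period 24.
The value 23 first appears (with n ≥ 3) at b(19).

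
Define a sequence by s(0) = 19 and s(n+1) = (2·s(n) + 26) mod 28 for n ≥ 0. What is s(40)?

s(0) = 19; s(1) = 8; s(2) = 14; s(3) = 26; s(4) = 22; s(5) = 14.
Since s(5) = s(2) = 14, the sequence is eventually periodic: after a pre-period of length 2 it cycles with period 3.
For n ≥ 2, s(n) depends only on (n - 2) mod 3. (40 - 2) mod 3 = 2, so s(40) = s(4) = 22.

22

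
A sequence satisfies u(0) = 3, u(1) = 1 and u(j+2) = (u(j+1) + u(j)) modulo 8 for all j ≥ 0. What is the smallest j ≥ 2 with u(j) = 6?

5

u(0) = 3; u(1) = 1; u(2) = 4; u(3) = 5; u(4) = 1; u(5) = 6; u(6) = 7; u(7) = 5; u(8) = 4; u(9) = 1; u(10) = 5; u(11) = 6; u(12) = 3; u(13) = 1.
Since (u(12), u(13)) = (u(0), u(1)) = (3, 1) (two consecutive terms determine the rest), the sequence is periodic with period 12.
The value 6 first appears (with j ≥ 2) at u(5).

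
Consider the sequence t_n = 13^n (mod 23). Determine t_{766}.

9

We have t_1 = 13, t_2 = 8, t_3 = 12, t_4 = 18, t_5 = 4, t_6 = 6, t_7 = 9, t_8 = 2, t_9 = 3, t_{10} = 16, t_{11} = 1, t_{12} = 13.
The sequence repeats with period 11.
(766 - 1) mod 11 = 6, so t_{766} = t_7 = 9.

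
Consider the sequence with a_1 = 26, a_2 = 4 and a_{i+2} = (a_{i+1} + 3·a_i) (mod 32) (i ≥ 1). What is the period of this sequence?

12

Listing terms: a_1 = 26; a_2 = 4; a_3 = 18; a_4 = 30; a_5 = 20; a_6 = 14; a_7 = 10; a_8 = 20; a_9 = 18; a_{10} = 14; a_{11} = 4; a_{12} = 14; a_{13} = 26; a_{14} = 4.
Since (a_{13}, a_{14}) = (a_1, a_2) = (26, 4) (two consecutive terms determine the rest), the sequence is periodic with period 12.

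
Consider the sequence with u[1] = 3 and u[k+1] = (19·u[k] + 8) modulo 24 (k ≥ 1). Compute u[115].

Computing terms: u[1] = 3,  u[2] = 17,  u[3] = 19,  u[4] = 9,  u[5] = 11,  u[6] = 1,  u[7] = 3.
The sequence repeats with period 6.
So u[115] = u[1 + ((115-1) mod 6)] = u[1] = 3.

3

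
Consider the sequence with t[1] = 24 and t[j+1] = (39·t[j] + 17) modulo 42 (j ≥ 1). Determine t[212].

Listing terms: t[1] = 24,  t[2] = 29,  t[3] = 14,  t[4] = 17,  t[5] = 8,  t[6] = 35,  t[7] = 38,  t[8] = 29.
Since t[8] = t[2] = 29, the sequence is eventually periodic: after a pre-period of length 1 it cycles with period 6.
For j ≥ 2, t[j] depends only on (j - 2) mod 6. (212 - 2) mod 6 = 0, so t[212] = t[2] = 29.

29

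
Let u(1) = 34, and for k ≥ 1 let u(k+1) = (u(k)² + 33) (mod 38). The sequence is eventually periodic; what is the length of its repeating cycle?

4

u(1) = 34,  u(2) = 11,  u(3) = 2,  u(4) = 37,  u(5) = 34.
The sequence repeats with period 4.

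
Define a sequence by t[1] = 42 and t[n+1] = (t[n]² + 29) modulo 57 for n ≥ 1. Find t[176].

53

t[1] = 42, t[2] = 26, t[3] = 21, t[4] = 14, t[5] = 54, t[6] = 38, t[7] = 48, t[8] = 53, t[9] = 45, t[10] = 2, t[11] = 33, t[12] = 35, t[13] = 0, t[14] = 29, t[15] = 15, t[16] = 26.
Since t[16] = t[2] = 26, the sequence is eventually periodic: after a pre-period of length 1 it cycles with period 14.
For n ≥ 2, t[n] depends only on (n - 2) mod 14. (176 - 2) mod 14 = 6, so t[176] = t[8] = 53.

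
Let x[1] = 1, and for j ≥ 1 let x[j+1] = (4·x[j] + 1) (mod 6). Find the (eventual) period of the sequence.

3

Listing terms: x[1] = 1; x[2] = 5; x[3] = 3; x[4] = 1.
Since x[4] = x[1] = 1, the sequence is periodic with period 3.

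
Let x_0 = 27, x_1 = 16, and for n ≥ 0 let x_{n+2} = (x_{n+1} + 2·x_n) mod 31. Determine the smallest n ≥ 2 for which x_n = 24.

x_0 = 27,  x_1 = 16,  x_2 = 8,  x_3 = 9,  x_4 = 25,  x_5 = 12,  x_6 = 0,  x_7 = 24,  x_8 = 24,  x_9 = 10,  x_{10} = 27,  x_{11} = 16.
The sequence repeats with period 10.
The value 24 first appears (with n ≥ 2) at x_7.

7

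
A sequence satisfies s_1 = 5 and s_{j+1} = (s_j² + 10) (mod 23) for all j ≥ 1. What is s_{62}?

We have s_1 = 5; s_2 = 12; s_3 = 16; s_4 = 13; s_5 = 18; s_6 = 12.
Since s_6 = s_2 = 12, the sequence is eventually periodic: after a pre-period of length 1 it cycles with period 4.
For j ≥ 2, s_j depends only on (j - 2) mod 4. (62 - 2) mod 4 = 0, so s_{62} = s_2 = 12.

12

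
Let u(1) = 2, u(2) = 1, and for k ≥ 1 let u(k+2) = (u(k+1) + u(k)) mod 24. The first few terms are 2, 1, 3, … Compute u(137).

23

u(1) = 2; u(2) = 1; u(3) = 3; u(4) = 4; u(5) = 7; u(6) = 11; u(7) = 18; u(8) = 5; u(9) = 23; u(10) = 4; u(11) = 3; u(12) = 7; u(13) = 10; u(14) = 17; u(15) = 3; u(16) = 20; u(17) = 23; u(18) = 19; u(19) = 18; u(20) = 13; u(21) = 7; u(22) = 20; u(23) = 3; u(24) = 23; u(25) = 2; u(26) = 1.
Since (u(25), u(26)) = (u(1), u(2)) = (2, 1) (two consecutive terms determine the rest), the sequence is periodic with period 24.
So u(137) = u(1 + ((137-1) mod 24)) = u(17) = 23.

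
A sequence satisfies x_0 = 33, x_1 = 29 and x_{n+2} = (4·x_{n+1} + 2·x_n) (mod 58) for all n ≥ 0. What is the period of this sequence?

28

x_0 = 33, x_1 = 29, x_2 = 8, x_3 = 32, x_4 = 28, x_5 = 2, x_6 = 6, x_7 = 28, x_8 = 8, x_9 = 30, x_{10} = 20, x_{11} = 24, x_{12} = 20, x_{13} = 12, x_{14} = 30, x_{15} = 28, x_{16} = 56, x_{17} = 48, x_{18} = 14, x_{19} = 36, x_{20} = 56, x_{21} = 6, x_{22} = 20, x_{23} = 34, x_{24} = 2, x_{25} = 18, x_{26} = 18, x_{27} = 50, x_{28} = 4, x_{29} = 0, x_{30} = 8, x_{31} = 32.
Since (x_{30}, x_{31}) = (x_2, x_3) = (8, 32) (two consecutive terms determine the rest), the sequence is eventually periodic: after a pre-period of length 2 it cycles with period 28.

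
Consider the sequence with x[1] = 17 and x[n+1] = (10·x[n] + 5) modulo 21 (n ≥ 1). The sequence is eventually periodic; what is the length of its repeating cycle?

6

Listing terms: x[1] = 17; x[2] = 7; x[3] = 12; x[4] = 20; x[5] = 16; x[6] = 18; x[7] = 17.
The sequence repeats with period 6.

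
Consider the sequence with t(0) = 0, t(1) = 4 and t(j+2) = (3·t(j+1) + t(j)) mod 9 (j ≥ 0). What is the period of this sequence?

6

Computing terms: t(0) = 0, t(1) = 4, t(2) = 3, t(3) = 4, t(4) = 6, t(5) = 4, t(6) = 0, t(7) = 4.
Since (t(6), t(7)) = (t(0), t(1)) = (0, 4) (two consecutive terms determine the rest), the sequence is periodic with period 6.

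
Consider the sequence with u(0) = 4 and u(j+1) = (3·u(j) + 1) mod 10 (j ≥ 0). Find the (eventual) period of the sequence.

Listing terms: u(0) = 4, u(1) = 3, u(2) = 0, u(3) = 1, u(4) = 4.
Since u(4) = u(0) = 4, the sequence is periodic with period 4.

4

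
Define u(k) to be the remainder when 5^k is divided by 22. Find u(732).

u(1) = 5; u(2) = 3; u(3) = 15; u(4) = 9; u(5) = 1; u(6) = 5.
The sequence repeats with period 5.
(732 - 1) mod 5 = 1, so u(732) = u(2) = 3.

3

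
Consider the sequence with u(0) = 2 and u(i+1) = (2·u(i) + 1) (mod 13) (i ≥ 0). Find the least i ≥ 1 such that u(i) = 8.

Computing terms: u(0) = 2; u(1) = 5; u(2) = 11; u(3) = 10; u(4) = 8; u(5) = 4; u(6) = 9; u(7) = 6; u(8) = 0; u(9) = 1; u(10) = 3; u(11) = 7; u(12) = 2.
The sequence repeats with period 12.
The value 8 first appears (with i ≥ 1) at u(4).

4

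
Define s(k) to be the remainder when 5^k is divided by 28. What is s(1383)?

13

Computing terms: s(0) = 1,  s(1) = 5,  s(2) = 25,  s(3) = 13,  s(4) = 9,  s(5) = 17,  s(6) = 1.
The sequence repeats with period 6.
(1383 - 0) mod 6 = 3, so s(1383) = s(3) = 13.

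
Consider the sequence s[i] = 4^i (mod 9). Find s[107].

7

Listing terms: s[1] = 4; s[2] = 7; s[3] = 1; s[4] = 4.
The sequence repeats with period 3.
So s[107] = s[1 + ((107-1) mod 3)] = s[2] = 7.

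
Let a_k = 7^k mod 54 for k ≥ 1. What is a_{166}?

Computing terms: a_1 = 7; a_2 = 49; a_3 = 19; a_4 = 25; a_5 = 13; a_6 = 37; a_7 = 43; a_8 = 31; a_9 = 1; a_{10} = 7.
Since a_{10} = a_1 = 7, the sequence is periodic with period 9.
So a_{166} = a_{1 + ((166-1) mod 9)} = a_4 = 25.

25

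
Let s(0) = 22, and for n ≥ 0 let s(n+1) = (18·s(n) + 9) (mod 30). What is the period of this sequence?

Computing terms: s(0) = 22,  s(1) = 15,  s(2) = 9,  s(3) = 21,  s(4) = 27,  s(5) = 15.
Since s(5) = s(1) = 15, the sequence is eventually periodic: after a pre-period of length 1 it cycles with period 4.

4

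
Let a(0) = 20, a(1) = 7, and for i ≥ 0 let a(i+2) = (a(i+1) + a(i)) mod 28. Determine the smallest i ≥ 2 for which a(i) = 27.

Computing terms: a(0) = 20; a(1) = 7; a(2) = 27; a(3) = 6; a(4) = 5; a(5) = 11; a(6) = 16; a(7) = 27; a(8) = 15; a(9) = 14; a(10) = 1; a(11) = 15; a(12) = 16; a(13) = 3; a(14) = 19; a(15) = 22; a(16) = 13; a(17) = 7; a(18) = 20; a(19) = 27; a(20) = 19; a(21) = 18; a(22) = 9; a(23) = 27; a(24) = 8; a(25) = 7; a(26) = 15; a(27) = 22; a(28) = 9; a(29) = 3; a(30) = 12; a(31) = 15; a(32) = 27; a(33) = 14; a(34) = 13; a(35) = 27; a(36) = 12; a(37) = 11; a(38) = 23; a(39) = 6; a(40) = 1; a(41) = 7; a(42) = 8; a(43) = 15; a(44) = 23; a(45) = 10; a(46) = 5; a(47) = 15; a(48) = 20; a(49) = 7.
Since (a(48), a(49)) = (a(0), a(1)) = (20, 7) (two consecutive terms determine the rest), the sequence is periodic with period 48.
The value 27 first appears (with i ≥ 2) at a(2).

2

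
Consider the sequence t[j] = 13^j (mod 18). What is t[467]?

7

Listing terms: t[1] = 13, t[2] = 7, t[3] = 1, t[4] = 13.
Since t[4] = t[1] = 13, the sequence is periodic with period 3.
(467 - 1) mod 3 = 1, so t[467] = t[2] = 7.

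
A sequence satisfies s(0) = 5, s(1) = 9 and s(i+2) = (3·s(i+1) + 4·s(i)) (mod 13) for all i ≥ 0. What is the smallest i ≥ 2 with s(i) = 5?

5

We have s(0) = 5; s(1) = 9; s(2) = 8; s(3) = 8; s(4) = 4; s(5) = 5; s(6) = 5; s(7) = 9.
Since (s(6), s(7)) = (s(0), s(1)) = (5, 9) (two consecutive terms determine the rest), the sequence is periodic with period 6.
The value 5 first appears (with i ≥ 2) at s(5).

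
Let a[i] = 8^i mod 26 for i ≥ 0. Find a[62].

12

Computing terms: a[0] = 1, a[1] = 8, a[2] = 12, a[3] = 18, a[4] = 14, a[5] = 8.
Since a[5] = a[1] = 8, the sequence is eventually periodic: after a pre-period of length 1 it cycles with period 4.
For i ≥ 1, a[i] depends only on (i - 1) mod 4. (62 - 1) mod 4 = 1, so a[62] = a[2] = 12.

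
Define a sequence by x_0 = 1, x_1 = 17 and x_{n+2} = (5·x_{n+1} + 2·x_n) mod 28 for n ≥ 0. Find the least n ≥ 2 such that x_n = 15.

6

Listing terms: x_0 = 1,  x_1 = 17,  x_2 = 3,  x_3 = 21,  x_4 = 27,  x_5 = 9,  x_6 = 15,  x_7 = 9,  x_8 = 19,  x_9 = 1,  x_{10} = 15,  x_{11} = 21,  x_{12} = 23,  x_{13} = 17,  x_{14} = 19,  x_{15} = 17,  x_{16} = 11,  x_{17} = 5,  x_{18} = 19,  x_{19} = 21,  x_{20} = 3,  x_{21} = 1,  x_{22} = 11,  x_{23} = 1,  x_{24} = 27,  x_{25} = 25,  x_{26} = 11,  x_{27} = 21,  x_{28} = 15,  x_{29} = 5,  x_{30} = 27,  x_{31} = 5,  x_{32} = 23,  x_{33} = 13,  x_{34} = 27,  x_{35} = 21,  x_{36} = 19,  x_{37} = 25,  x_{38} = 23,  x_{39} = 25,  x_{40} = 3,  x_{41} = 9,  x_{42} = 23,  x_{43} = 21,  x_{44} = 11,  x_{45} = 13,  x_{46} = 3,  x_{47} = 13,  x_{48} = 15,  x_{49} = 17,  x_{50} = 3.
Since (x_{49}, x_{50}) = (x_1, x_2) = (17, 3) (two consecutive terms determine the rest), the sequence is eventually periodic: after a pre-period of length 1 it cycles with period 48.
The value 15 first appears (with n ≥ 2) at x_6.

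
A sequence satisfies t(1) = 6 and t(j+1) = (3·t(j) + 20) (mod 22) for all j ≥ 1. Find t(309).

4

t(1) = 6, t(2) = 16, t(3) = 2, t(4) = 4, t(5) = 10, t(6) = 6.
Since t(6) = t(1) = 6, the sequence is periodic with period 5.
So t(309) = t(1 + ((309-1) mod 5)) = t(4) = 4.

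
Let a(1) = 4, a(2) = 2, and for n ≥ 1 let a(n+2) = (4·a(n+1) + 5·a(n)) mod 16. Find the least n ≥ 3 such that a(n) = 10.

4

Listing terms: a(1) = 4, a(2) = 2, a(3) = 12, a(4) = 10, a(5) = 4, a(6) = 2.
The sequence repeats with period 4.
The value 10 first appears (with n ≥ 3) at a(4).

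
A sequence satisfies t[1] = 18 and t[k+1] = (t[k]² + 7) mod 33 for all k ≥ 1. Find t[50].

32

t[1] = 18,  t[2] = 1,  t[3] = 8,  t[4] = 5,  t[5] = 32,  t[6] = 8.
Since t[6] = t[3] = 8, the sequence is eventually periodic: after a pre-period of length 2 it cycles with period 3.
For k ≥ 3, t[k] depends only on (k - 3) mod 3. (50 - 3) mod 3 = 2, so t[50] = t[5] = 32.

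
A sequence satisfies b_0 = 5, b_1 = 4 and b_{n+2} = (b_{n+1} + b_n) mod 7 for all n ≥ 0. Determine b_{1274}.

b_0 = 5,  b_1 = 4,  b_2 = 2,  b_3 = 6,  b_4 = 1,  b_5 = 0,  b_6 = 1,  b_7 = 1,  b_8 = 2,  b_9 = 3,  b_{10} = 5,  b_{11} = 1,  b_{12} = 6,  b_{13} = 0,  b_{14} = 6,  b_{15} = 6,  b_{16} = 5,  b_{17} = 4.
The sequence repeats with period 16.
(1274 - 0) mod 16 = 10, so b_{1274} = b_{10} = 5.

5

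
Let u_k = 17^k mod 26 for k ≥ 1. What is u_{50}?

We have u_1 = 17, u_2 = 3, u_3 = 25, u_4 = 9, u_5 = 23, u_6 = 1, u_7 = 17.
The sequence repeats with period 6.
So u_{50} = u_{1 + ((50-1) mod 6)} = u_2 = 3.

3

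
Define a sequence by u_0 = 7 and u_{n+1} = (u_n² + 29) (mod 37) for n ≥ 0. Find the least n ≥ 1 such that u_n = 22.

Listing terms: u_0 = 7; u_1 = 4; u_2 = 8; u_3 = 19; u_4 = 20; u_5 = 22; u_6 = 32; u_7 = 17; u_8 = 22.
Since u_8 = u_5 = 22, the sequence is eventually periodic: after a pre-period of length 5 it cycles with period 3.
The value 22 first appears (with n ≥ 1) at u_5.

5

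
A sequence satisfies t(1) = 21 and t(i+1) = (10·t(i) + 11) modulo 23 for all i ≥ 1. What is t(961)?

15

Listing terms: t(1) = 21; t(2) = 14; t(3) = 13; t(4) = 3; t(5) = 18; t(6) = 7; t(7) = 12; t(8) = 16; t(9) = 10; t(10) = 19; t(11) = 17; t(12) = 20; t(13) = 4; t(14) = 5; t(15) = 15; t(16) = 0; t(17) = 11; t(18) = 6; t(19) = 2; t(20) = 8; t(21) = 22; t(22) = 1; t(23) = 21.
Since t(23) = t(1) = 21, the sequence is periodic with period 22.
So t(961) = t(1 + ((961-1) mod 22)) = t(15) = 15.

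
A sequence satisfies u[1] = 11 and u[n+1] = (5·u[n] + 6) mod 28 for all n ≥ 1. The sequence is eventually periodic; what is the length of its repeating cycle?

We have u[1] = 11; u[2] = 5; u[3] = 3; u[4] = 21; u[5] = 27; u[6] = 1; u[7] = 11.
The sequence repeats with period 6.

6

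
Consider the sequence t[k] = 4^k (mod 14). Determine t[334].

4

We have t[1] = 4, t[2] = 2, t[3] = 8, t[4] = 4.
The sequence repeats with period 3.
(334 - 1) mod 3 = 0, so t[334] = t[1] = 4.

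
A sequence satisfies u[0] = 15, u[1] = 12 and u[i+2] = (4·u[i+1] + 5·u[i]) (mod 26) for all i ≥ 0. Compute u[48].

15

Computing terms: u[0] = 15,  u[1] = 12,  u[2] = 19,  u[3] = 6,  u[4] = 15,  u[5] = 12.
The sequence repeats with period 4.
So u[48] = u[0 + ((48-0) mod 4)] = u[0] = 15.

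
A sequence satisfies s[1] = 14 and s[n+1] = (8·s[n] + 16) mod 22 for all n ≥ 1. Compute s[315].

0

s[1] = 14; s[2] = 18; s[3] = 6; s[4] = 20; s[5] = 0; s[6] = 16; s[7] = 12; s[8] = 2; s[9] = 10; s[10] = 8; s[11] = 14.
Since s[11] = s[1] = 14, the sequence is periodic with period 10.
So s[315] = s[1 + ((315-1) mod 10)] = s[5] = 0.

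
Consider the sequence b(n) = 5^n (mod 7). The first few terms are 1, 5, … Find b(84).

We have b(0) = 1; b(1) = 5; b(2) = 4; b(3) = 6; b(4) = 2; b(5) = 3; b(6) = 1.
The sequence repeats with period 6.
So b(84) = b(0 + ((84-0) mod 6)) = b(0) = 1.

1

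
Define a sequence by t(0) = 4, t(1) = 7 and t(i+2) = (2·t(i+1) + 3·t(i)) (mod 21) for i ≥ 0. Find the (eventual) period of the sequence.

We have t(0) = 4,  t(1) = 7,  t(2) = 5,  t(3) = 10,  t(4) = 14,  t(5) = 16,  t(6) = 11,  t(7) = 7,  t(8) = 5.
Since (t(7), t(8)) = (t(1), t(2)) = (7, 5) (two consecutive terms determine the rest), the sequence is eventually periodic: after a pre-period of length 1 it cycles with period 6.

6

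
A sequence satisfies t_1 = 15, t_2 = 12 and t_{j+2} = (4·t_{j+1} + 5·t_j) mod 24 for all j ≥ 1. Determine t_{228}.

0

We have t_1 = 15; t_2 = 12; t_3 = 3; t_4 = 0; t_5 = 15; t_6 = 12.
The sequence repeats with period 4.
So t_{228} = t_{1 + ((228-1) mod 4)} = t_4 = 0.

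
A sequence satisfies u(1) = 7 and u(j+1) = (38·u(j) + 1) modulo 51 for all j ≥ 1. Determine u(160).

Listing terms: u(1) = 7,  u(2) = 12,  u(3) = 49,  u(4) = 27,  u(5) = 7.
Since u(5) = u(1) = 7, the sequence is periodic with period 4.
So u(160) = u(1 + ((160-1) mod 4)) = u(4) = 27.

27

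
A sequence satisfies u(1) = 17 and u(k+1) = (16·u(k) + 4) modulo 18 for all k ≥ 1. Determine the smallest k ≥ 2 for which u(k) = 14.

Listing terms: u(1) = 17; u(2) = 6; u(3) = 10; u(4) = 2; u(5) = 0; u(6) = 4; u(7) = 14; u(8) = 12; u(9) = 16; u(10) = 8; u(11) = 6.
Since u(11) = u(2) = 6, the sequence is eventually periodic: after a pre-period of length 1 it cycles with period 9.
The value 14 first appears (with k ≥ 2) at u(7).

7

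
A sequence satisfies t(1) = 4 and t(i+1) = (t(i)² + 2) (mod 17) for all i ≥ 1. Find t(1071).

Computing terms: t(1) = 4; t(2) = 1; t(3) = 3; t(4) = 11; t(5) = 4.
The sequence repeats with period 4.
So t(1071) = t(1 + ((1071-1) mod 4)) = t(3) = 3.

3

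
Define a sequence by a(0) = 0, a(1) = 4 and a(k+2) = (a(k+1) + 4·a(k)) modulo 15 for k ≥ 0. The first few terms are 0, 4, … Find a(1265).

1

We have a(0) = 0; a(1) = 4; a(2) = 4; a(3) = 5; a(4) = 6; a(5) = 11; a(6) = 5; a(7) = 4; a(8) = 9; a(9) = 10; a(10) = 1; a(11) = 11; a(12) = 0; a(13) = 14; a(14) = 14; a(15) = 10; a(16) = 6; a(17) = 1; a(18) = 10; a(19) = 14; a(20) = 9; a(21) = 5; a(22) = 11; a(23) = 1; a(24) = 0; a(25) = 4.
The sequence repeats with period 24.
(1265 - 0) mod 24 = 17, so a(1265) = a(17) = 1.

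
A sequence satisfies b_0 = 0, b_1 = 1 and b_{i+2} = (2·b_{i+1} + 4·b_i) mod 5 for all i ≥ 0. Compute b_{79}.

We have b_0 = 0, b_1 = 1, b_2 = 2, b_3 = 3, b_4 = 4, b_5 = 0, b_6 = 1.
Since (b_5, b_6) = (b_0, b_1) = (0, 1) (two consecutive terms determine the rest), the sequence is periodic with period 5.
So b_{79} = b_{0 + ((79-0) mod 5)} = b_4 = 4.

4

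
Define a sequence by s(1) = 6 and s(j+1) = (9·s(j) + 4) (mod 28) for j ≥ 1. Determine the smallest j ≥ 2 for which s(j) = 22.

s(1) = 6, s(2) = 2, s(3) = 22, s(4) = 6.
Since s(4) = s(1) = 6, the sequence is periodic with period 3.
The value 22 first appears (with j ≥ 2) at s(3).

3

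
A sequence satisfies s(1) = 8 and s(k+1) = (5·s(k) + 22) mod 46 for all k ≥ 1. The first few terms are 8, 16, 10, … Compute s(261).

Listing terms: s(1) = 8,  s(2) = 16,  s(3) = 10,  s(4) = 26,  s(5) = 14,  s(6) = 0,  s(7) = 22,  s(8) = 40,  s(9) = 38,  s(10) = 28,  s(11) = 24,  s(12) = 4,  s(13) = 42,  s(14) = 2,  s(15) = 32,  s(16) = 44,  s(17) = 12,  s(18) = 36,  s(19) = 18,  s(20) = 20,  s(21) = 30,  s(22) = 34,  s(23) = 8.
Since s(23) = s(1) = 8, the sequence is periodic with period 22.
(261 - 1) mod 22 = 18, so s(261) = s(19) = 18.

18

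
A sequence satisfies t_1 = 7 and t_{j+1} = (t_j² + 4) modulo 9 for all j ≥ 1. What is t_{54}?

Listing terms: t_1 = 7, t_2 = 8, t_3 = 5, t_4 = 2, t_5 = 8.
Since t_5 = t_2 = 8, the sequence is eventually periodic: after a pre-period of length 1 it cycles with period 3.
For j ≥ 2, t_j depends only on (j - 2) mod 3. (54 - 2) mod 3 = 1, so t_{54} = t_3 = 5.

5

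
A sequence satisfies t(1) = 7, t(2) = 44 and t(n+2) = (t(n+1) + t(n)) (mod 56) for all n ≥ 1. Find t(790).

t(1) = 7,  t(2) = 44,  t(3) = 51,  t(4) = 39,  t(5) = 34,  t(6) = 17,  t(7) = 51,  t(8) = 12,  t(9) = 7,  t(10) = 19,  t(11) = 26,  t(12) = 45,  t(13) = 15,  t(14) = 4,  t(15) = 19,  t(16) = 23,  t(17) = 42,  t(18) = 9,  t(19) = 51,  t(20) = 4,  t(21) = 55,  t(22) = 3,  t(23) = 2,  t(24) = 5,  t(25) = 7,  t(26) = 12,  t(27) = 19,  t(28) = 31,  t(29) = 50,  t(30) = 25,  t(31) = 19,  t(32) = 44,  t(33) = 7,  t(34) = 51,  t(35) = 2,  t(36) = 53,  t(37) = 55,  t(38) = 52,  t(39) = 51,  t(40) = 47,  t(41) = 42,  t(42) = 33,  t(43) = 19,  t(44) = 52,  t(45) = 15,  t(46) = 11,  t(47) = 26,  t(48) = 37,  t(49) = 7,  t(50) = 44.
Since (t(49), t(50)) = (t(1), t(2)) = (7, 44) (two consecutive terms determine the rest), the sequence is periodic with period 48.
So t(790) = t(1 + ((790-1) mod 48)) = t(22) = 3.

3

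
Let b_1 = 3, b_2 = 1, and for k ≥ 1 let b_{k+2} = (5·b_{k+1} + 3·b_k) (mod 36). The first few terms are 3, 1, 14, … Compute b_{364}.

1

Computing terms: b_1 = 3, b_2 = 1, b_3 = 14, b_4 = 1, b_5 = 11, b_6 = 22, b_7 = 35, b_8 = 25, b_9 = 14, b_{10} = 1.
Since (b_9, b_{10}) = (b_3, b_4) = (14, 1) (two consecutive terms determine the rest), the sequence is eventually periodic: after a pre-period of length 2 it cycles with period 6.
For k ≥ 3, b_k depends only on (k - 3) mod 6. (364 - 3) mod 6 = 1, so b_{364} = b_4 = 1.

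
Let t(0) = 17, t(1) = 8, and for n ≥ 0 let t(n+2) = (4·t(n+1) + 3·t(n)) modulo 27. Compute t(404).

20

Computing terms: t(0) = 17,  t(1) = 8,  t(2) = 2,  t(3) = 5,  t(4) = 26,  t(5) = 11,  t(6) = 14,  t(7) = 8,  t(8) = 20,  t(9) = 23,  t(10) = 17,  t(11) = 2,  t(12) = 5.
Since (t(11), t(12)) = (t(2), t(3)) = (2, 5) (two consecutive terms determine the rest), the sequence is eventually periodic: after a pre-period of length 2 it cycles with period 9.
For n ≥ 2, t(n) depends only on (n - 2) mod 9. (404 - 2) mod 9 = 6, so t(404) = t(8) = 20.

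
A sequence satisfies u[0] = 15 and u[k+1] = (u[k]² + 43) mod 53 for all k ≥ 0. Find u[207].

42

u[0] = 15, u[1] = 3, u[2] = 52, u[3] = 44, u[4] = 18, u[5] = 49, u[6] = 6, u[7] = 26, u[8] = 30, u[9] = 42, u[10] = 5, u[11] = 15.
Since u[11] = u[0] = 15, the sequence is periodic with period 11.
So u[207] = u[0 + ((207-0) mod 11)] = u[9] = 42.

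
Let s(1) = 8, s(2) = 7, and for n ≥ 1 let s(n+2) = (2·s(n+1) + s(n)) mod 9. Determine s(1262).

2

We have s(1) = 8,  s(2) = 7,  s(3) = 4,  s(4) = 6,  s(5) = 7,  s(6) = 2,  s(7) = 2,  s(8) = 6,  s(9) = 5,  s(10) = 7,  s(11) = 1,  s(12) = 0,  s(13) = 1,  s(14) = 2,  s(15) = 5,  s(16) = 3,  s(17) = 2,  s(18) = 7,  s(19) = 7,  s(20) = 3,  s(21) = 4,  s(22) = 2,  s(23) = 8,  s(24) = 0,  s(25) = 8,  s(26) = 7.
Since (s(25), s(26)) = (s(1), s(2)) = (8, 7) (two consecutive terms determine the rest), the sequence is periodic with period 24.
(1262 - 1) mod 24 = 13, so s(1262) = s(14) = 2.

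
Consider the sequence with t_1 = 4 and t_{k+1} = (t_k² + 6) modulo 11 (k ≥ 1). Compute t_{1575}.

Computing terms: t_1 = 4,  t_2 = 0,  t_3 = 6,  t_4 = 9,  t_5 = 10,  t_6 = 7,  t_7 = 0.
Since t_7 = t_2 = 0, the sequence is eventually periodic: after a pre-period of length 1 it cycles with period 5.
For k ≥ 2, t_k depends only on (k - 2) mod 5. (1575 - 2) mod 5 = 3, so t_{1575} = t_5 = 10.

10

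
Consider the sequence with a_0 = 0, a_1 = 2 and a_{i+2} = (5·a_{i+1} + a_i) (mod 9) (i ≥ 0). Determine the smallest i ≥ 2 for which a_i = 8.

6

We have a_0 = 0,  a_1 = 2,  a_2 = 1,  a_3 = 7,  a_4 = 0,  a_5 = 7,  a_6 = 8,  a_7 = 2,  a_8 = 0,  a_9 = 2.
The sequence repeats with period 8.
The value 8 first appears (with i ≥ 2) at a_6.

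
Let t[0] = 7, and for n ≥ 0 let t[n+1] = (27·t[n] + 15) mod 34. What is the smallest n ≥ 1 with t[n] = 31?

6

Computing terms: t[0] = 7,  t[1] = 0,  t[2] = 15,  t[3] = 12,  t[4] = 33,  t[5] = 22,  t[6] = 31,  t[7] = 2,  t[8] = 1,  t[9] = 8,  t[10] = 27,  t[11] = 30,  t[12] = 9,  t[13] = 20,  t[14] = 11,  t[15] = 6,  t[16] = 7.
Since t[16] = t[0] = 7, the sequence is periodic with period 16.
The value 31 first appears (with n ≥ 1) at t[6].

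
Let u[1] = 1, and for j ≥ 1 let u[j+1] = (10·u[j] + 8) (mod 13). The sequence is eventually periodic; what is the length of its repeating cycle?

We have u[1] = 1,  u[2] = 5,  u[3] = 6,  u[4] = 3,  u[5] = 12,  u[6] = 11,  u[7] = 1.
Since u[7] = u[1] = 1, the sequence is periodic with period 6.

6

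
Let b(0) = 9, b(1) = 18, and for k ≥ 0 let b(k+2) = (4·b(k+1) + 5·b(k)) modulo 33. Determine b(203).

b(0) = 9; b(1) = 18; b(2) = 18; b(3) = 30; b(4) = 12; b(5) = 0; b(6) = 27; b(7) = 9; b(8) = 6; b(9) = 3; b(10) = 9; b(11) = 18.
Since (b(10), b(11)) = (b(0), b(1)) = (9, 18) (two consecutive terms determine the rest), the sequence is periodic with period 10.
So b(203) = b(0 + ((203-0) mod 10)) = b(3) = 30.

30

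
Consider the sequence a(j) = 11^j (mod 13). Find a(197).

We have a(0) = 1,  a(1) = 11,  a(2) = 4,  a(3) = 5,  a(4) = 3,  a(5) = 7,  a(6) = 12,  a(7) = 2,  a(8) = 9,  a(9) = 8,  a(10) = 10,  a(11) = 6,  a(12) = 1.
The sequence repeats with period 12.
(197 - 0) mod 12 = 5, so a(197) = a(5) = 7.

7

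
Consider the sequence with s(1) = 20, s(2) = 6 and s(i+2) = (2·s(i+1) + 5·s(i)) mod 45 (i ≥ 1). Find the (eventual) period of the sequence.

12

We have s(1) = 20,  s(2) = 6,  s(3) = 22,  s(4) = 29,  s(5) = 33,  s(6) = 31,  s(7) = 2,  s(8) = 24,  s(9) = 13,  s(10) = 11,  s(11) = 42,  s(12) = 4,  s(13) = 38,  s(14) = 6,  s(15) = 22.
Since (s(14), s(15)) = (s(2), s(3)) = (6, 22) (two consecutive terms determine the rest), the sequence is eventually periodic: after a pre-period of length 1 it cycles with period 12.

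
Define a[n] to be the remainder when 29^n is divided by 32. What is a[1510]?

a[1] = 29,  a[2] = 9,  a[3] = 5,  a[4] = 17,  a[5] = 13,  a[6] = 25,  a[7] = 21,  a[8] = 1,  a[9] = 29.
Since a[9] = a[1] = 29, the sequence is periodic with period 8.
So a[1510] = a[1 + ((1510-1) mod 8)] = a[6] = 25.

25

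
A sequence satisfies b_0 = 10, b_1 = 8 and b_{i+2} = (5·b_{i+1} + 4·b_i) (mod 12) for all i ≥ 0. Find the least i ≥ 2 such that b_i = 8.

Computing terms: b_0 = 10; b_1 = 8; b_2 = 8; b_3 = 0; b_4 = 8; b_5 = 4; b_6 = 4; b_7 = 0; b_8 = 4; b_9 = 8; b_{10} = 8.
Since (b_9, b_{10}) = (b_1, b_2) = (8, 8) (two consecutive terms determine the rest), the sequence is eventually periodic: after a pre-period of length 1 it cycles with period 8.
The value 8 first appears (with i ≥ 2) at b_2.

2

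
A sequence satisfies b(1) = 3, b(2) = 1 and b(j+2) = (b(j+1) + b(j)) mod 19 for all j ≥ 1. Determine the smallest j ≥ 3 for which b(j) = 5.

b(1) = 3; b(2) = 1; b(3) = 4; b(4) = 5; b(5) = 9; b(6) = 14; b(7) = 4; b(8) = 18; b(9) = 3; b(10) = 2; b(11) = 5; b(12) = 7; b(13) = 12; b(14) = 0; b(15) = 12; b(16) = 12; b(17) = 5; b(18) = 17; b(19) = 3; b(20) = 1.
Since (b(19), b(20)) = (b(1), b(2)) = (3, 1) (two consecutive terms determine the rest), the sequence is periodic with period 18.
The value 5 first appears (with j ≥ 3) at b(4).

4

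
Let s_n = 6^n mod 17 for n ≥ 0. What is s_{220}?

Listing terms: s_0 = 1,  s_1 = 6,  s_2 = 2,  s_3 = 12,  s_4 = 4,  s_5 = 7,  s_6 = 8,  s_7 = 14,  s_8 = 16,  s_9 = 11,  s_{10} = 15,  s_{11} = 5,  s_{12} = 13,  s_{13} = 10,  s_{14} = 9,  s_{15} = 3,  s_{16} = 1.
The sequence repeats with period 16.
So s_{220} = s_{0 + ((220-0) mod 16)} = s_{12} = 13.

13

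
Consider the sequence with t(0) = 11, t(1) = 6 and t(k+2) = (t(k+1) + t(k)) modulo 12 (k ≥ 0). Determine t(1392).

11

Computing terms: t(0) = 11,  t(1) = 6,  t(2) = 5,  t(3) = 11,  t(4) = 4,  t(5) = 3,  t(6) = 7,  t(7) = 10,  t(8) = 5,  t(9) = 3,  t(10) = 8,  t(11) = 11,  t(12) = 7,  t(13) = 6,  t(14) = 1,  t(15) = 7,  t(16) = 8,  t(17) = 3,  t(18) = 11,  t(19) = 2,  t(20) = 1,  t(21) = 3,  t(22) = 4,  t(23) = 7,  t(24) = 11,  t(25) = 6.
The sequence repeats with period 24.
So t(1392) = t(0 + ((1392-0) mod 24)) = t(0) = 11.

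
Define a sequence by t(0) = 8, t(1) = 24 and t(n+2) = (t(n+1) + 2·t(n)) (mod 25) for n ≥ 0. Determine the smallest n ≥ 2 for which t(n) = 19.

We have t(0) = 8, t(1) = 24, t(2) = 15, t(3) = 13, t(4) = 18, t(5) = 19, t(6) = 5, t(7) = 18, t(8) = 3, t(9) = 14, t(10) = 20, t(11) = 23, t(12) = 13, t(13) = 9, t(14) = 10, t(15) = 3, t(16) = 23, t(17) = 4, t(18) = 0, t(19) = 8, t(20) = 8, t(21) = 24.
Since (t(20), t(21)) = (t(0), t(1)) = (8, 24) (two consecutive terms determine the rest), the sequence is periodic with period 20.
The value 19 first appears (with n ≥ 2) at t(5).

5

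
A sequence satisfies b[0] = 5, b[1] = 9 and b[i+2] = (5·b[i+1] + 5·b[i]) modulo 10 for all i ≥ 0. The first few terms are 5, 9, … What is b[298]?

Computing terms: b[0] = 5, b[1] = 9, b[2] = 0, b[3] = 5, b[4] = 5, b[5] = 0, b[6] = 5.
Since (b[5], b[6]) = (b[2], b[3]) = (0, 5) (two consecutive terms determine the rest), the sequence is eventually periodic: after a pre-period of length 2 it cycles with period 3.
For i ≥ 2, b[i] depends only on (i - 2) mod 3. (298 - 2) mod 3 = 2, so b[298] = b[4] = 5.

5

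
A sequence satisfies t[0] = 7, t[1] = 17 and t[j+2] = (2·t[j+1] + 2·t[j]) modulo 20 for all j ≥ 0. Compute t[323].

Listing terms: t[0] = 7; t[1] = 17; t[2] = 8; t[3] = 10; t[4] = 16; t[5] = 12; t[6] = 16; t[7] = 16; t[8] = 4; t[9] = 0; t[10] = 8; t[11] = 16; t[12] = 8; t[13] = 8; t[14] = 12; t[15] = 0; t[16] = 4; t[17] = 8; t[18] = 4; t[19] = 4; t[20] = 16; t[21] = 0; t[22] = 12; t[23] = 4; t[24] = 12; t[25] = 12; t[26] = 8; t[27] = 0; t[28] = 16; t[29] = 12.
Since (t[28], t[29]) = (t[4], t[5]) = (16, 12) (two consecutive terms determine the rest), the sequence is eventually periodic: after a pre-period of length 4 it cycles with period 24.
For j ≥ 4, t[j] depends only on (j - 4) mod 24. (323 - 4) mod 24 = 7, so t[323] = t[11] = 16.

16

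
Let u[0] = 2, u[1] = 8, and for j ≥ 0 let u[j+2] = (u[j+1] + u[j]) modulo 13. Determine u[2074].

10

Computing terms: u[0] = 2,  u[1] = 8,  u[2] = 10,  u[3] = 5,  u[4] = 2,  u[5] = 7,  u[6] = 9,  u[7] = 3,  u[8] = 12,  u[9] = 2,  u[10] = 1,  u[11] = 3,  u[12] = 4,  u[13] = 7,  u[14] = 11,  u[15] = 5,  u[16] = 3,  u[17] = 8,  u[18] = 11,  u[19] = 6,  u[20] = 4,  u[21] = 10,  u[22] = 1,  u[23] = 11,  u[24] = 12,  u[25] = 10,  u[26] = 9,  u[27] = 6,  u[28] = 2,  u[29] = 8.
The sequence repeats with period 28.
So u[2074] = u[0 + ((2074-0) mod 28)] = u[2] = 10.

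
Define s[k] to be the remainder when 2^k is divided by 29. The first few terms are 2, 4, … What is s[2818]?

13

Computing terms: s[1] = 2; s[2] = 4; s[3] = 8; s[4] = 16; s[5] = 3; s[6] = 6; s[7] = 12; s[8] = 24; s[9] = 19; s[10] = 9; s[11] = 18; s[12] = 7; s[13] = 14; s[14] = 28; s[15] = 27; s[16] = 25; s[17] = 21; s[18] = 13; s[19] = 26; s[20] = 23; s[21] = 17; s[22] = 5; s[23] = 10; s[24] = 20; s[25] = 11; s[26] = 22; s[27] = 15; s[28] = 1; s[29] = 2.
The sequence repeats with period 28.
So s[2818] = s[1 + ((2818-1) mod 28)] = s[18] = 13.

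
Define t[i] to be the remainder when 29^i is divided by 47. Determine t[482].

34

We have t[0] = 1,  t[1] = 29,  t[2] = 42,  t[3] = 43,  t[4] = 25,  t[5] = 20,  t[6] = 16,  t[7] = 41,  t[8] = 14,  t[9] = 30,  t[10] = 24,  t[11] = 38,  t[12] = 21,  t[13] = 45,  t[14] = 36,  t[15] = 10,  t[16] = 8,  t[17] = 44,  t[18] = 7,  t[19] = 15,  t[20] = 12,  t[21] = 19,  t[22] = 34,  t[23] = 46,  t[24] = 18,  t[25] = 5,  t[26] = 4,  t[27] = 22,  t[28] = 27,  t[29] = 31,  t[30] = 6,  t[31] = 33,  t[32] = 17,  t[33] = 23,  t[34] = 9,  t[35] = 26,  t[36] = 2,  t[37] = 11,  t[38] = 37,  t[39] = 39,  t[40] = 3,  t[41] = 40,  t[42] = 32,  t[43] = 35,  t[44] = 28,  t[45] = 13,  t[46] = 1.
The sequence repeats with period 46.
So t[482] = t[0 + ((482-0) mod 46)] = t[22] = 34.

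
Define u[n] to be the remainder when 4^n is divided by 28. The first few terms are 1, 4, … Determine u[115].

u[0] = 1, u[1] = 4, u[2] = 16, u[3] = 8, u[4] = 4.
Since u[4] = u[1] = 4, the sequence is eventually periodic: after a pre-period of length 1 it cycles with period 3.
For n ≥ 1, u[n] depends only on (n - 1) mod 3. (115 - 1) mod 3 = 0, so u[115] = u[1] = 4.

4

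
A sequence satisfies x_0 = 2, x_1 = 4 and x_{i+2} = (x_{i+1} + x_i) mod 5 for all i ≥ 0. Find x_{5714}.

x_0 = 2,  x_1 = 4,  x_2 = 1,  x_3 = 0,  x_4 = 1,  x_5 = 1,  x_6 = 2,  x_7 = 3,  x_8 = 0,  x_9 = 3,  x_{10} = 3,  x_{11} = 1,  x_{12} = 4,  x_{13} = 0,  x_{14} = 4,  x_{15} = 4,  x_{16} = 3,  x_{17} = 2,  x_{18} = 0,  x_{19} = 2,  x_{20} = 2,  x_{21} = 4.
The sequence repeats with period 20.
(5714 - 0) mod 20 = 14, so x_{5714} = x_{14} = 4.

4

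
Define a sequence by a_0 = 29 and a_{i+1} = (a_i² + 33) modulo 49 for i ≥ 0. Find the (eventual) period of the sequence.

Listing terms: a_0 = 29,  a_1 = 41,  a_2 = 48,  a_3 = 34,  a_4 = 13,  a_5 = 6,  a_6 = 20,  a_7 = 41.
Since a_7 = a_1 = 41, the sequence is eventually periodic: after a pre-period of length 1 it cycles with period 6.

6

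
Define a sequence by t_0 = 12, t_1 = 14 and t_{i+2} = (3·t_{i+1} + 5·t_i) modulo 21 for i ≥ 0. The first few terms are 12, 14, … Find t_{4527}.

Computing terms: t_0 = 12; t_1 = 14; t_2 = 18; t_3 = 19; t_4 = 0; t_5 = 11; t_6 = 12; t_7 = 7; t_8 = 18; t_9 = 5; t_{10} = 0; t_{11} = 4; t_{12} = 12; t_{13} = 14.
Since (t_{12}, t_{13}) = (t_0, t_1) = (12, 14) (two consecutive terms determine the rest), the sequence is periodic with period 12.
So t_{4527} = t_{0 + ((4527-0) mod 12)} = t_3 = 19.

19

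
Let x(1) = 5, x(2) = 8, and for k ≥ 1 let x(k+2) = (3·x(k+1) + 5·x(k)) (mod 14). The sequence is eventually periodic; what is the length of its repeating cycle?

Listing terms: x(1) = 5,  x(2) = 8,  x(3) = 7,  x(4) = 5,  x(5) = 8.
The sequence repeats with period 3.

3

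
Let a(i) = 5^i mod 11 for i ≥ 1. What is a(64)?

We have a(1) = 5, a(2) = 3, a(3) = 4, a(4) = 9, a(5) = 1, a(6) = 5.
The sequence repeats with period 5.
So a(64) = a(1 + ((64-1) mod 5)) = a(4) = 9.

9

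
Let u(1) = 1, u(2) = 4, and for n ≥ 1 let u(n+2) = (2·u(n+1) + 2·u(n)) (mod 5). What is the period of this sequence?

u(1) = 1; u(2) = 4; u(3) = 0; u(4) = 3; u(5) = 1; u(6) = 3; u(7) = 3; u(8) = 2; u(9) = 0; u(10) = 4; u(11) = 3; u(12) = 4; u(13) = 4; u(14) = 1; u(15) = 0; u(16) = 2; u(17) = 4; u(18) = 2; u(19) = 2; u(20) = 3; u(21) = 0; u(22) = 1; u(23) = 2; u(24) = 1; u(25) = 1; u(26) = 4.
The sequence repeats with period 24.

24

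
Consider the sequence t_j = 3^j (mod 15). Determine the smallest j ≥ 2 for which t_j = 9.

Listing terms: t_1 = 3, t_2 = 9, t_3 = 12, t_4 = 6, t_5 = 3.
The sequence repeats with period 4.
The value 9 first appears (with j ≥ 2) at t_2.

2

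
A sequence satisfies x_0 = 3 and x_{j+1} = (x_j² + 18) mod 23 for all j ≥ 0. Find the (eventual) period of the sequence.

We have x_0 = 3,  x_1 = 4,  x_2 = 11,  x_3 = 1,  x_4 = 19,  x_5 = 11.
Since x_5 = x_2 = 11, the sequence is eventually periodic: after a pre-period of length 2 it cycles with period 3.

3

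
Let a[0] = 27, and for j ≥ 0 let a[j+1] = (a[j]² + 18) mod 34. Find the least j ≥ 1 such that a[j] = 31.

We have a[0] = 27; a[1] = 33; a[2] = 19; a[3] = 5; a[4] = 9; a[5] = 31; a[6] = 27.
Since a[6] = a[0] = 27, the sequence is periodic with period 6.
The value 31 first appears (with j ≥ 1) at a[5].

5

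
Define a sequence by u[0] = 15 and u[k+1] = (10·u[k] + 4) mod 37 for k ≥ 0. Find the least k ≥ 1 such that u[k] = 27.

Listing terms: u[0] = 15, u[1] = 6, u[2] = 27, u[3] = 15.
The sequence repeats with period 3.
The value 27 first appears (with k ≥ 1) at u[2].

2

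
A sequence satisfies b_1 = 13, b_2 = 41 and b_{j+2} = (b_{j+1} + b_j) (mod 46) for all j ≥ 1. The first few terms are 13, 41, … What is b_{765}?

34

Listing terms: b_1 = 13, b_2 = 41, b_3 = 8, b_4 = 3, b_5 = 11, b_6 = 14, b_7 = 25, b_8 = 39, b_9 = 18, b_{10} = 11, b_{11} = 29, b_{12} = 40, b_{13} = 23, b_{14} = 17, b_{15} = 40, b_{16} = 11, b_{17} = 5, b_{18} = 16, b_{19} = 21, b_{20} = 37, b_{21} = 12, b_{22} = 3, b_{23} = 15, b_{24} = 18, b_{25} = 33, b_{26} = 5, b_{27} = 38, b_{28} = 43, b_{29} = 35, b_{30} = 32, b_{31} = 21, b_{32} = 7, b_{33} = 28, b_{34} = 35, b_{35} = 17, b_{36} = 6, b_{37} = 23, b_{38} = 29, b_{39} = 6, b_{40} = 35, b_{41} = 41, b_{42} = 30, b_{43} = 25, b_{44} = 9, b_{45} = 34, b_{46} = 43, b_{47} = 31, b_{48} = 28, b_{49} = 13, b_{50} = 41.
Since (b_{49}, b_{50}) = (b_1, b_2) = (13, 41) (two consecutive terms determine the rest), the sequence is periodic with period 48.
(765 - 1) mod 48 = 44, so b_{765} = b_{45} = 34.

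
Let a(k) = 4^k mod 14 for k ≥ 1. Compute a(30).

a(1) = 4; a(2) = 2; a(3) = 8; a(4) = 4.
Since a(4) = a(1) = 4, the sequence is periodic with period 3.
(30 - 1) mod 3 = 2, so a(30) = a(3) = 8.

8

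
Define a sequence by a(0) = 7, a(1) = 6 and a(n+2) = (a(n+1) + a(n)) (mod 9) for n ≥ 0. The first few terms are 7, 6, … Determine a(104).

1

a(0) = 7,  a(1) = 6,  a(2) = 4,  a(3) = 1,  a(4) = 5,  a(5) = 6,  a(6) = 2,  a(7) = 8,  a(8) = 1,  a(9) = 0,  a(10) = 1,  a(11) = 1,  a(12) = 2,  a(13) = 3,  a(14) = 5,  a(15) = 8,  a(16) = 4,  a(17) = 3,  a(18) = 7,  a(19) = 1,  a(20) = 8,  a(21) = 0,  a(22) = 8,  a(23) = 8,  a(24) = 7,  a(25) = 6.
Since (a(24), a(25)) = (a(0), a(1)) = (7, 6) (two consecutive terms determine the rest), the sequence is periodic with period 24.
(104 - 0) mod 24 = 8, so a(104) = a(8) = 1.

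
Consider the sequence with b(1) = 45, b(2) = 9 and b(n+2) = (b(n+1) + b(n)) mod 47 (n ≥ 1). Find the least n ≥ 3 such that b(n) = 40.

We have b(1) = 45, b(2) = 9, b(3) = 7, b(4) = 16, b(5) = 23, b(6) = 39, b(7) = 15, b(8) = 7, b(9) = 22, b(10) = 29, b(11) = 4, b(12) = 33, b(13) = 37, b(14) = 23, b(15) = 13, b(16) = 36, b(17) = 2, b(18) = 38, b(19) = 40, b(20) = 31, b(21) = 24, b(22) = 8, b(23) = 32, b(24) = 40, b(25) = 25, b(26) = 18, b(27) = 43, b(28) = 14, b(29) = 10, b(30) = 24, b(31) = 34, b(32) = 11, b(33) = 45, b(34) = 9.
The sequence repeats with period 32.
The value 40 first appears (with n ≥ 3) at b(19).

19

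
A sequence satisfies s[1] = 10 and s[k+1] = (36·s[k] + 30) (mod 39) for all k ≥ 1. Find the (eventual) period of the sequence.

Listing terms: s[1] = 10,  s[2] = 0,  s[3] = 30,  s[4] = 18,  s[5] = 15,  s[6] = 24,  s[7] = 36,  s[8] = 0.
Since s[8] = s[2] = 0, the sequence is eventually periodic: after a pre-period of length 1 it cycles with period 6.

6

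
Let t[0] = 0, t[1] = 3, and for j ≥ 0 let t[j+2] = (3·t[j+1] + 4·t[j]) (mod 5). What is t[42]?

4

Listing terms: t[0] = 0; t[1] = 3; t[2] = 4; t[3] = 4; t[4] = 3; t[5] = 0; t[6] = 2; t[7] = 1; t[8] = 1; t[9] = 2; t[10] = 0; t[11] = 3.
The sequence repeats with period 10.
So t[42] = t[0 + ((42-0) mod 10)] = t[2] = 4.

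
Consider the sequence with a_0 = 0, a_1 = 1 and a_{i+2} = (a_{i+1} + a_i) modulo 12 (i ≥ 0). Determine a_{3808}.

3

Computing terms: a_0 = 0, a_1 = 1, a_2 = 1, a_3 = 2, a_4 = 3, a_5 = 5, a_6 = 8, a_7 = 1, a_8 = 9, a_9 = 10, a_{10} = 7, a_{11} = 5, a_{12} = 0, a_{13} = 5, a_{14} = 5, a_{15} = 10, a_{16} = 3, a_{17} = 1, a_{18} = 4, a_{19} = 5, a_{20} = 9, a_{21} = 2, a_{22} = 11, a_{23} = 1, a_{24} = 0, a_{25} = 1.
The sequence repeats with period 24.
(3808 - 0) mod 24 = 16, so a_{3808} = a_{16} = 3.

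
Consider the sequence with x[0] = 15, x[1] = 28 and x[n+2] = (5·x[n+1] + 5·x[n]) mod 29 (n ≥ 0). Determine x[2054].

25

Computing terms: x[0] = 15, x[1] = 28, x[2] = 12, x[3] = 26, x[4] = 16, x[5] = 7, x[6] = 28, x[7] = 1, x[8] = 0, x[9] = 5, x[10] = 25, x[11] = 5, x[12] = 5, x[13] = 21, x[14] = 14, x[15] = 1, x[16] = 17, x[17] = 3, x[18] = 13, x[19] = 22, x[20] = 1, x[21] = 28, x[22] = 0, x[23] = 24, x[24] = 4, x[25] = 24, x[26] = 24, x[27] = 8, x[28] = 15, x[29] = 28.
The sequence repeats with period 28.
So x[2054] = x[0 + ((2054-0) mod 28)] = x[10] = 25.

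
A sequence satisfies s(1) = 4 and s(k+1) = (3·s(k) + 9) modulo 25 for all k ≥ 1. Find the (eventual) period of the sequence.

Listing terms: s(1) = 4,  s(2) = 21,  s(3) = 22,  s(4) = 0,  s(5) = 9,  s(6) = 11,  s(7) = 17,  s(8) = 10,  s(9) = 14,  s(10) = 1,  s(11) = 12,  s(12) = 20,  s(13) = 19,  s(14) = 16,  s(15) = 7,  s(16) = 5,  s(17) = 24,  s(18) = 6,  s(19) = 2,  s(20) = 15,  s(21) = 4.
The sequence repeats with period 20.

20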